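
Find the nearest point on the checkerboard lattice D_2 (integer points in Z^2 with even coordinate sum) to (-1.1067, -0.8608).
(-1, -1)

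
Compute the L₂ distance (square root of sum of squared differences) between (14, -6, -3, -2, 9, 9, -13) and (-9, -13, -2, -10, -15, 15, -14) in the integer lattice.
35.4401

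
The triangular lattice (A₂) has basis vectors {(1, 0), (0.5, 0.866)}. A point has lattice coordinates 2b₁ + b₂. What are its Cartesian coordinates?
(2.5, 0.866)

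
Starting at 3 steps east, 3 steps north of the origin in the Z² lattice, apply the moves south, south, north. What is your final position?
(3, 2)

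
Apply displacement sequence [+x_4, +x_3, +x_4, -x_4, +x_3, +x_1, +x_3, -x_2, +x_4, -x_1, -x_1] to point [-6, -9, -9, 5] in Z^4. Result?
(-7, -10, -6, 7)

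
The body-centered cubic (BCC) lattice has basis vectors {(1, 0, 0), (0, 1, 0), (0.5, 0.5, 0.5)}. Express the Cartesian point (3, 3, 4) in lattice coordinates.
-b₁ - b₂ + 8b₃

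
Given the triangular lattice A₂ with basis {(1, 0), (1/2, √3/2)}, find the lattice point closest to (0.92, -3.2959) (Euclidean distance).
(1, -3.464)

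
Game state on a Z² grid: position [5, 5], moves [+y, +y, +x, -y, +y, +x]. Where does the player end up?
(7, 7)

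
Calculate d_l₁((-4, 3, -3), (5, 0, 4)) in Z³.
19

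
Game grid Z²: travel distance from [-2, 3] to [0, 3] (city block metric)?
2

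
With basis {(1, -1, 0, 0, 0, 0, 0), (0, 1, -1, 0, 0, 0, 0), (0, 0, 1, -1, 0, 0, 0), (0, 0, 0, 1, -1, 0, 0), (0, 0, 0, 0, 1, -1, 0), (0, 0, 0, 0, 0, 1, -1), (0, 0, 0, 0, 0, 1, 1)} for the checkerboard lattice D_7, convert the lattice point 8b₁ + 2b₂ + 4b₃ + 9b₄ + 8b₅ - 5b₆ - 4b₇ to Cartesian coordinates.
(8, -6, 2, 5, -1, -17, 1)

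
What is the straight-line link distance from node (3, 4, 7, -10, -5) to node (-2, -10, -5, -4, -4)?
20.0499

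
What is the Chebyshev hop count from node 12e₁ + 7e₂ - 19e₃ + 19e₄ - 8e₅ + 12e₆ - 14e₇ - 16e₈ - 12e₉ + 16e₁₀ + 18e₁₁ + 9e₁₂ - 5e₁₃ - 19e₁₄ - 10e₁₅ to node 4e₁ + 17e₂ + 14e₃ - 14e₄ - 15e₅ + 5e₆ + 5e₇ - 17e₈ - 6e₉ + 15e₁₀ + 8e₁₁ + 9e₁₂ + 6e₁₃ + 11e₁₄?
33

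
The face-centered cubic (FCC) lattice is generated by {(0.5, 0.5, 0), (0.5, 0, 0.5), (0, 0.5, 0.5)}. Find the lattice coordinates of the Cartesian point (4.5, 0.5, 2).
3b₁ + 6b₂ - 2b₃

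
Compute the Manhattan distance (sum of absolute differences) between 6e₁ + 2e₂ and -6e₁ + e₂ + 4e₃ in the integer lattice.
17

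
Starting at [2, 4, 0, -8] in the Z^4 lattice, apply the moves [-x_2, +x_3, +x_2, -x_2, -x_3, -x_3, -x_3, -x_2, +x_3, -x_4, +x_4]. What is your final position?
(2, 2, -1, -8)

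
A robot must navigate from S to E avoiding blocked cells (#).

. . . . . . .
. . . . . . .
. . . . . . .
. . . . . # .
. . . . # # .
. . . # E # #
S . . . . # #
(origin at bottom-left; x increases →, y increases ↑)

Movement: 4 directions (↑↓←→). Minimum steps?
5
(one shortest path: (0, 0) → (1, 0) → (2, 0) → (3, 0) → (4, 0) → (4, 1))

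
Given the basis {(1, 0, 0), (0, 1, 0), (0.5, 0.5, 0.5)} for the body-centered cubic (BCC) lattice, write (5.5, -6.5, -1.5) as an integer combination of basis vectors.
7b₁ - 5b₂ - 3b₃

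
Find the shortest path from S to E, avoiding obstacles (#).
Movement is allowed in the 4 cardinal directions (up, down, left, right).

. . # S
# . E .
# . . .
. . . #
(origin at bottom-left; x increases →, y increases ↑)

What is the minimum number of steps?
2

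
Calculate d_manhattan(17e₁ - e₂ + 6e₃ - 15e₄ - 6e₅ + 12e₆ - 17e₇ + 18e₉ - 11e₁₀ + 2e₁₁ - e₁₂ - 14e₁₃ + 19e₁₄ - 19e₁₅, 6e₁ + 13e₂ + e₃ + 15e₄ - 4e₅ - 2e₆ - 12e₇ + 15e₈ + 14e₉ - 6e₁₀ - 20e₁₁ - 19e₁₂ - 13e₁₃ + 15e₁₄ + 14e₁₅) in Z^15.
183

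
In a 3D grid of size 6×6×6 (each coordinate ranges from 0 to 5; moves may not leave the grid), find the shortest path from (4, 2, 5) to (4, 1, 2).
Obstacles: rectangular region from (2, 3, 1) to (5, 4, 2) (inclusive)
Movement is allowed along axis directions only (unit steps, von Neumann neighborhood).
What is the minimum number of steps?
4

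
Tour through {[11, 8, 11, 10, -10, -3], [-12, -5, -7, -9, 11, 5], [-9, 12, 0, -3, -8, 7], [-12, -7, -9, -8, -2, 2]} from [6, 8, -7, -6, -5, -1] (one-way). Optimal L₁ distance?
174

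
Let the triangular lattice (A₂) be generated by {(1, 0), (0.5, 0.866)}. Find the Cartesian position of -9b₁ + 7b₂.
(-5.5, 6.062)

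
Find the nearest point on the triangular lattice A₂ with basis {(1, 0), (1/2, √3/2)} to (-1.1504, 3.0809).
(-1, 3.464)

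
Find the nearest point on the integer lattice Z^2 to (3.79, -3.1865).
(4, -3)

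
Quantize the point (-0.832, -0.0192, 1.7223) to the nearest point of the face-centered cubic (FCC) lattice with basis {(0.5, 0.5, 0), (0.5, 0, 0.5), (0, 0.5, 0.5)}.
(-1, 0, 2)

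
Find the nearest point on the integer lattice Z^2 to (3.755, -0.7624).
(4, -1)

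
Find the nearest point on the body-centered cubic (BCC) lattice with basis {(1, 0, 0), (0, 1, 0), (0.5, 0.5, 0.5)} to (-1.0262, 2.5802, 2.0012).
(-1, 3, 2)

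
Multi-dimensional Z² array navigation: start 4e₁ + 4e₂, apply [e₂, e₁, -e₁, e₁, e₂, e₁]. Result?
(6, 6)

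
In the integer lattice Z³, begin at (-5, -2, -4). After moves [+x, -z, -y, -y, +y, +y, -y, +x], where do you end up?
(-3, -3, -5)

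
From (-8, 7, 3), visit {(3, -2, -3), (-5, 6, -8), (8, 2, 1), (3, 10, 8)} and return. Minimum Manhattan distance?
88
(one optimal route: (-8, 7, 3) → (-5, 6, -8) → (3, -2, -3) → (8, 2, 1) → (3, 10, 8) → (-8, 7, 3))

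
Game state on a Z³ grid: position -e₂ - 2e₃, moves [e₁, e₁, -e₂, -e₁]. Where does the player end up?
(1, -2, -2)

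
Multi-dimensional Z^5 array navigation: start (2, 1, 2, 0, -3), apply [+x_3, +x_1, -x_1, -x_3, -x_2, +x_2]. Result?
(2, 1, 2, 0, -3)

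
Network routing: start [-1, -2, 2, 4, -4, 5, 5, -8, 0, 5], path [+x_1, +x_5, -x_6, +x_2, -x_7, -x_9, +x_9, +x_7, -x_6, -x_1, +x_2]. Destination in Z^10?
(-1, 0, 2, 4, -3, 3, 5, -8, 0, 5)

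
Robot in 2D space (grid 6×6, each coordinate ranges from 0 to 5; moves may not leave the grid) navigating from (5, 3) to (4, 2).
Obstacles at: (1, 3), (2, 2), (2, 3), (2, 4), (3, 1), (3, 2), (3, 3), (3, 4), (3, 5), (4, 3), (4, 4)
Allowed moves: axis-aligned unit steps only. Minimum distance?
2
(one shortest path: (5, 3) → (5, 2) → (4, 2))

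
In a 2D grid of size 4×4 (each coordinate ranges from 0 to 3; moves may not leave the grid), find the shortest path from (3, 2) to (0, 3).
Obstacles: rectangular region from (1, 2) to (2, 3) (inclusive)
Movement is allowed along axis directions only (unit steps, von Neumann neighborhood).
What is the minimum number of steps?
6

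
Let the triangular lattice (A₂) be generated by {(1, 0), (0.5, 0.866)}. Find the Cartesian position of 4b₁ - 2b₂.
(3, -1.732)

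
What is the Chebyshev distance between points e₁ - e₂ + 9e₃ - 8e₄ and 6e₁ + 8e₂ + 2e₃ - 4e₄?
9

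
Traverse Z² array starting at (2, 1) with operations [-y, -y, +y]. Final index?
(2, 0)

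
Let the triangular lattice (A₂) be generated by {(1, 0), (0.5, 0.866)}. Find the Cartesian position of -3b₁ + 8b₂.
(1, 6.928)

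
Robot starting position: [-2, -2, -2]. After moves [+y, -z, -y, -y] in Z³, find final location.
(-2, -3, -3)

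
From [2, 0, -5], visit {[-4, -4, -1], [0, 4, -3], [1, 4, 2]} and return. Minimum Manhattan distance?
44
(one optimal route: (2, 0, -5) → (-4, -4, -1) → (1, 4, 2) → (0, 4, -3) → (2, 0, -5))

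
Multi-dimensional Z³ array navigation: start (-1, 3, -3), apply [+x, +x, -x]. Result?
(0, 3, -3)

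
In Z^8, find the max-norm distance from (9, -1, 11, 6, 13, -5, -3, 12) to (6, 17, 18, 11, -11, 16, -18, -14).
26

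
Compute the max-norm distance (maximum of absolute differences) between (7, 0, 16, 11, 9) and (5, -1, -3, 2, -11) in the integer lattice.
20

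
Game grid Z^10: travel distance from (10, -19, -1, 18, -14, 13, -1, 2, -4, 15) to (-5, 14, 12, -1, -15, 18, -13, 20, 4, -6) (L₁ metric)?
145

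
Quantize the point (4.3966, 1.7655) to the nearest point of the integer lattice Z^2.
(4, 2)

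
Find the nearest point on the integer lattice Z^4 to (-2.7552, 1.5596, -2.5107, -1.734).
(-3, 2, -3, -2)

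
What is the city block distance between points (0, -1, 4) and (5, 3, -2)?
15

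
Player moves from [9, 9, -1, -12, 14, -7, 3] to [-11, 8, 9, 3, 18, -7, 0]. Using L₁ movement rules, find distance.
53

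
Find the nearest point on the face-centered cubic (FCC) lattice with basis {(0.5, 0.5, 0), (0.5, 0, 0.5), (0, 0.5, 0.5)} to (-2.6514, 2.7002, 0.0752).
(-2.5, 2.5, 0)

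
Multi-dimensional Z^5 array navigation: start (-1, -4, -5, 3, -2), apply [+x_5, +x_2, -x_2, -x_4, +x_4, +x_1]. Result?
(0, -4, -5, 3, -1)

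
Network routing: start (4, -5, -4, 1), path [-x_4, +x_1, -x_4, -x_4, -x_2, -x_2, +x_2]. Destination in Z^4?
(5, -6, -4, -2)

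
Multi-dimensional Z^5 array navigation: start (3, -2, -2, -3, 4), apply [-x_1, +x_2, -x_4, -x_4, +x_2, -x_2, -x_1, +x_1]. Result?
(2, -1, -2, -5, 4)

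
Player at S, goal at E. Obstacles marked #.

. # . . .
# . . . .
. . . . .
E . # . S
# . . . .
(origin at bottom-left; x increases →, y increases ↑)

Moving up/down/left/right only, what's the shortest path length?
6
(one shortest path: (4, 1) → (3, 1) → (3, 0) → (2, 0) → (1, 0) → (1, 1) → (0, 1))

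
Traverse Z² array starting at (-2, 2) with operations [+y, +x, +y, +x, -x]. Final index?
(-1, 4)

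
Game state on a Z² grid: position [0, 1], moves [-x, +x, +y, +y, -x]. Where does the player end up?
(-1, 3)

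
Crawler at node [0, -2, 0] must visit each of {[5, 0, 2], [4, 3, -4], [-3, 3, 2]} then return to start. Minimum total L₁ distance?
42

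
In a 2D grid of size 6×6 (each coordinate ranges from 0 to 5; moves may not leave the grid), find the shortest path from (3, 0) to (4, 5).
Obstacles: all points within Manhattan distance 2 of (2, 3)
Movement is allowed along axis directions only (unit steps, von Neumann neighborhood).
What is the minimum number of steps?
8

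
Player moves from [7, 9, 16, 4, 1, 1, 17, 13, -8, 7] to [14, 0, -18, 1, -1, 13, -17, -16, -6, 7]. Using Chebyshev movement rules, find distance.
34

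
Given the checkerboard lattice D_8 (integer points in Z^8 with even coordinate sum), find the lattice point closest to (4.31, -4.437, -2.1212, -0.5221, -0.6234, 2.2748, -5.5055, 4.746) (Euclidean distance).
(4, -4, -2, -1, -1, 2, -5, 5)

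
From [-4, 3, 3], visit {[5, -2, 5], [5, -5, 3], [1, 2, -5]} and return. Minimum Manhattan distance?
54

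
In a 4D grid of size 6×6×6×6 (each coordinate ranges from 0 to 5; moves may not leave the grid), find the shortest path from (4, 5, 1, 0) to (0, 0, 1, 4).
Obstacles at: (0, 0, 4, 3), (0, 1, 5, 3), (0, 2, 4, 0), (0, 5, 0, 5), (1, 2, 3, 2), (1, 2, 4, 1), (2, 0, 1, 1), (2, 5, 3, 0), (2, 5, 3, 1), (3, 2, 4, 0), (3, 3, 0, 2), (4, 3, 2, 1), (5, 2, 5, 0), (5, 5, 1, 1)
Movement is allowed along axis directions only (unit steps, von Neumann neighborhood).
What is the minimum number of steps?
13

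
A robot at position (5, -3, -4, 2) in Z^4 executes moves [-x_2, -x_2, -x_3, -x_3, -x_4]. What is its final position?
(5, -5, -6, 1)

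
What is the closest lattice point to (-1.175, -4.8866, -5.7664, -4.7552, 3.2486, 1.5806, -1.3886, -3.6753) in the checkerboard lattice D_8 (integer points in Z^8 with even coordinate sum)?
(-1, -5, -6, -5, 3, 1, -1, -4)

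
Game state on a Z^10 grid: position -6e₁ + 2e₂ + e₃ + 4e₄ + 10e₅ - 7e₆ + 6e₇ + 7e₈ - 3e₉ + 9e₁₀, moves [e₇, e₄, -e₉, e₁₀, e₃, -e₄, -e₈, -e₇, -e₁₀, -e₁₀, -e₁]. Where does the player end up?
(-7, 2, 2, 4, 10, -7, 6, 6, -4, 8)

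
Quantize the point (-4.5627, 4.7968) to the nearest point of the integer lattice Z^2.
(-5, 5)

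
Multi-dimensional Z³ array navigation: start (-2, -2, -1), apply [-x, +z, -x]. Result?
(-4, -2, 0)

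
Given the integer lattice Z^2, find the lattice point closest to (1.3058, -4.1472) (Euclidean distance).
(1, -4)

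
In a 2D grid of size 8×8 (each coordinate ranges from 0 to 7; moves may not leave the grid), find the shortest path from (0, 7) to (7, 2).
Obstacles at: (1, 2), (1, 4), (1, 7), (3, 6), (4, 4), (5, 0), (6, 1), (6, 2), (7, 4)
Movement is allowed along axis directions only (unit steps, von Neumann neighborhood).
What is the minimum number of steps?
12
(one shortest path: (0, 7) → (0, 6) → (1, 6) → (2, 6) → (2, 5) → (3, 5) → (4, 5) → (5, 5) → (6, 5) → (6, 4) → (6, 3) → (7, 3) → (7, 2))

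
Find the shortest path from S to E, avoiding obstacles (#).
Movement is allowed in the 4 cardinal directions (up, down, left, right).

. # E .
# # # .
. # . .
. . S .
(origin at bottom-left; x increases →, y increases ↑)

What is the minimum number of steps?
5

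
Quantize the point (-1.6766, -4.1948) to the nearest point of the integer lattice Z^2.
(-2, -4)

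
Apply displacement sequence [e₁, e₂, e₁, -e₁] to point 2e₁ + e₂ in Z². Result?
(3, 2)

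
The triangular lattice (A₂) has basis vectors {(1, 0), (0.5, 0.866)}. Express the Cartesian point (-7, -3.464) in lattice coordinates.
-5b₁ - 4b₂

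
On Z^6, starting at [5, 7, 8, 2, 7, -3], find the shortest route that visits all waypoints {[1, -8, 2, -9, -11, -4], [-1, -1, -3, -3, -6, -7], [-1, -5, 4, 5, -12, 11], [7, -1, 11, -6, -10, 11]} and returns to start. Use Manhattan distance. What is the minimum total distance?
196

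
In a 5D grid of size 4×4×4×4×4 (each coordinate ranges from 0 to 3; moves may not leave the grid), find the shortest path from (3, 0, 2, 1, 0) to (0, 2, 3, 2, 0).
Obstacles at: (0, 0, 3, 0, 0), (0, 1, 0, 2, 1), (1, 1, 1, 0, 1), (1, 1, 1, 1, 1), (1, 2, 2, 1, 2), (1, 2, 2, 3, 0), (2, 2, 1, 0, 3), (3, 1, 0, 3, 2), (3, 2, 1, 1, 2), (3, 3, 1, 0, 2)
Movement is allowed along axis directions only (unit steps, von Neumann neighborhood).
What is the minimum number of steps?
7
(one shortest path: (3, 0, 2, 1, 0) → (2, 0, 2, 1, 0) → (1, 0, 2, 1, 0) → (0, 0, 2, 1, 0) → (0, 1, 2, 1, 0) → (0, 2, 2, 1, 0) → (0, 2, 3, 1, 0) → (0, 2, 3, 2, 0))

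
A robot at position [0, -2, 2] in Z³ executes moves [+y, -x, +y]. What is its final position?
(-1, 0, 2)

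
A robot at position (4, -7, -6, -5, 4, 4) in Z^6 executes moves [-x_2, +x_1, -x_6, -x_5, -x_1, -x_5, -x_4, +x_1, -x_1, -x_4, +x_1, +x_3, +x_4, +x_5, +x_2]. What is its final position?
(5, -7, -5, -6, 3, 3)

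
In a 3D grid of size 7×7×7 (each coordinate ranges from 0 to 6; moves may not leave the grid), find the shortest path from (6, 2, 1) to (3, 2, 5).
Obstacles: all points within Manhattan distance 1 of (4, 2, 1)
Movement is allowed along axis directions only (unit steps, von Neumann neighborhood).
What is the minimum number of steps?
7
(one shortest path: (6, 2, 1) → (6, 2, 2) → (5, 2, 2) → (5, 2, 3) → (4, 2, 3) → (3, 2, 3) → (3, 2, 4) → (3, 2, 5))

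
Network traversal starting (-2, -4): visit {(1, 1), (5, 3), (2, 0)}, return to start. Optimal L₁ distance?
28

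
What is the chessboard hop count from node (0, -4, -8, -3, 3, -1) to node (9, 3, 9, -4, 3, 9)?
17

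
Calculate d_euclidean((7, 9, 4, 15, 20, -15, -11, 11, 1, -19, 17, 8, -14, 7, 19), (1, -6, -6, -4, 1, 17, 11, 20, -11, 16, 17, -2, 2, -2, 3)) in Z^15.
68.8041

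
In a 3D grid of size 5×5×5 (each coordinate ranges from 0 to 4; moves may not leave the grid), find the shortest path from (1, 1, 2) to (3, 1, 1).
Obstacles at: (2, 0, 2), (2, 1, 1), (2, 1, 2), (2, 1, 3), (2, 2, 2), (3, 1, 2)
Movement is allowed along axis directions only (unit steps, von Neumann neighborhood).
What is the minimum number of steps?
5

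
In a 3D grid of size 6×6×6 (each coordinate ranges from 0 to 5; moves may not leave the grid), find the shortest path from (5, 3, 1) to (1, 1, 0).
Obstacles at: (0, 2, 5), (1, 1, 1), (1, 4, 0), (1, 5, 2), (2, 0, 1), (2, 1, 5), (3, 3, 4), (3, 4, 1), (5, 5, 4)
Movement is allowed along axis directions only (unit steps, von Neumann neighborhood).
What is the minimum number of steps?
7
(one shortest path: (5, 3, 1) → (4, 3, 1) → (3, 3, 1) → (2, 3, 1) → (1, 3, 1) → (1, 2, 1) → (1, 2, 0) → (1, 1, 0))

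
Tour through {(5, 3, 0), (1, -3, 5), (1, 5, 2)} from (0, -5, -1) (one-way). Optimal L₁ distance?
28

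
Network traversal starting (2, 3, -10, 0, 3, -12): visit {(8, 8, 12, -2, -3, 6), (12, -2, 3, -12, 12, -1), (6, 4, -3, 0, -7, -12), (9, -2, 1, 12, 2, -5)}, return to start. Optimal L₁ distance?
208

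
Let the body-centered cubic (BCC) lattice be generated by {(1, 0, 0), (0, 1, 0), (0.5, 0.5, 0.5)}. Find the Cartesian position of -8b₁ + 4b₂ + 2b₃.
(-7, 5, 1)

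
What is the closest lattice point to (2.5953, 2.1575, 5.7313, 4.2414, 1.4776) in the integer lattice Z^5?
(3, 2, 6, 4, 1)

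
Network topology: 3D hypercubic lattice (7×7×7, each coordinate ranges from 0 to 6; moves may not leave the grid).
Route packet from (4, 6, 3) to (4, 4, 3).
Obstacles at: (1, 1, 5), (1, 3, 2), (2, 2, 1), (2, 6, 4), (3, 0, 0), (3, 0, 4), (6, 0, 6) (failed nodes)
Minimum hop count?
2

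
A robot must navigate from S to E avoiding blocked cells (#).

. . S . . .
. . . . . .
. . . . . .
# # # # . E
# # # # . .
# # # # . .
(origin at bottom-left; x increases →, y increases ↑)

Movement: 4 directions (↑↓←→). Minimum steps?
6
(one shortest path: (2, 5) → (3, 5) → (4, 5) → (5, 5) → (5, 4) → (5, 3) → (5, 2))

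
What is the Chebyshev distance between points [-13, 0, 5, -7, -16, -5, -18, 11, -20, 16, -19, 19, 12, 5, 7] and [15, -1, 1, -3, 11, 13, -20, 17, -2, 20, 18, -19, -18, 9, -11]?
38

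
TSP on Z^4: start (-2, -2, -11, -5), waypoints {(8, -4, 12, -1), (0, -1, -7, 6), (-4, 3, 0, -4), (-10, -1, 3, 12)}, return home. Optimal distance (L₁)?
140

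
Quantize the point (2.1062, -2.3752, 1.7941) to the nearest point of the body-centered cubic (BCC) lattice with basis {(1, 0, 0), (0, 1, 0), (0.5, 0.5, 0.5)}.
(2, -2, 2)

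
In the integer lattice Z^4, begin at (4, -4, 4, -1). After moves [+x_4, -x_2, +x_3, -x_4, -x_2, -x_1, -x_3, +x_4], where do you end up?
(3, -6, 4, 0)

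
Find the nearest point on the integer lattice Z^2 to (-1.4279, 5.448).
(-1, 5)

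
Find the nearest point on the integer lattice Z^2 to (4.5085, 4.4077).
(5, 4)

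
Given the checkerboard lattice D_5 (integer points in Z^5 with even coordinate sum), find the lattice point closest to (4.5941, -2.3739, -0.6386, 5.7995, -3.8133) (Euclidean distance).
(5, -2, -1, 6, -4)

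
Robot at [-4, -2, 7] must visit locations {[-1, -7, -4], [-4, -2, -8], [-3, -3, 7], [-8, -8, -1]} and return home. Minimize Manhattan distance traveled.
58
(one optimal route: (-4, -2, 7) → (-4, -2, -8) → (-1, -7, -4) → (-8, -8, -1) → (-3, -3, 7) → (-4, -2, 7))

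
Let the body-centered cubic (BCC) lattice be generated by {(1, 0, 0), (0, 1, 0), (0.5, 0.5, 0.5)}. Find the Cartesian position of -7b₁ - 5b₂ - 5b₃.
(-9.5, -7.5, -2.5)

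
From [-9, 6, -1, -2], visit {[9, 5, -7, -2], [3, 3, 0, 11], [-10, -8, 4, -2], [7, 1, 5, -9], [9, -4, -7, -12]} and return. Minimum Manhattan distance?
152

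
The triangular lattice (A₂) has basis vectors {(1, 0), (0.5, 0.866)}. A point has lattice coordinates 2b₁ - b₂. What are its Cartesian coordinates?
(1.5, -0.866)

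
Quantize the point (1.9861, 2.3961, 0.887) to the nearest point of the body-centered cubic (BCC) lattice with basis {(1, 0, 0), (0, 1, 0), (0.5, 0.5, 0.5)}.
(2, 2, 1)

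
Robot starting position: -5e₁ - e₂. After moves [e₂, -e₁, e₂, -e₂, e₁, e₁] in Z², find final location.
(-4, 0)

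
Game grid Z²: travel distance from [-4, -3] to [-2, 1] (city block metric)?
6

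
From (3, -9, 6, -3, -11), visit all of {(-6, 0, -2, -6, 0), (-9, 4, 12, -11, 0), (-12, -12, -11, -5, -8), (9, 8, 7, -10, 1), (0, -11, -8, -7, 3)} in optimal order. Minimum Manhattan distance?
151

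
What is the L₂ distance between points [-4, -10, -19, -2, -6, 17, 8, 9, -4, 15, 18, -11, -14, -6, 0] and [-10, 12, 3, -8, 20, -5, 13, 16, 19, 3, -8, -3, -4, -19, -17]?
65.1537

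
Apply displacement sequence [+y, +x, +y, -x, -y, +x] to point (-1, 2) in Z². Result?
(0, 3)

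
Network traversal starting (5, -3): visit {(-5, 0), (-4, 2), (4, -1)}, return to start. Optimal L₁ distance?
30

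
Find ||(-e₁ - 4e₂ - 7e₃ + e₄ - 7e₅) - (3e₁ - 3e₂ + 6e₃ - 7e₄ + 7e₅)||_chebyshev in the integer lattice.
14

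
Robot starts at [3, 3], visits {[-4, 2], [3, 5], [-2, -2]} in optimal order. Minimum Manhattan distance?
18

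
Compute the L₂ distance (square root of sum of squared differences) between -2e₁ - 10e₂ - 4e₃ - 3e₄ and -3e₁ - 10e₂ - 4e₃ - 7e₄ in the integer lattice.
4.12311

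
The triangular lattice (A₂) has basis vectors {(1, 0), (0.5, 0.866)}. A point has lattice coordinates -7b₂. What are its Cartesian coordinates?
(-3.5, -6.062)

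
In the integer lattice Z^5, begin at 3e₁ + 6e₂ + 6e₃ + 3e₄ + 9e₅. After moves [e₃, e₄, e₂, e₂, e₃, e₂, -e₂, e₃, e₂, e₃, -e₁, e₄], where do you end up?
(2, 9, 10, 5, 9)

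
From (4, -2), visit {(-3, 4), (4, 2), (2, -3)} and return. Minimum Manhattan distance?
28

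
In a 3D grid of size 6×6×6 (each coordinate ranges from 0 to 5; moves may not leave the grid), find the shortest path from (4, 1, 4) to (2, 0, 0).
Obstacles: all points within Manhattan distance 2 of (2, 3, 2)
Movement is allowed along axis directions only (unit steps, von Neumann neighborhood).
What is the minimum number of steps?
7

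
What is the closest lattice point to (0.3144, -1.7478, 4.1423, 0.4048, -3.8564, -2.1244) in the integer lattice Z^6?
(0, -2, 4, 0, -4, -2)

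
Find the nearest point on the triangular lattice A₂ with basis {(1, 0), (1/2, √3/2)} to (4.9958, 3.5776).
(5, 3.464)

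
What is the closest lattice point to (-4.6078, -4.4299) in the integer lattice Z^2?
(-5, -4)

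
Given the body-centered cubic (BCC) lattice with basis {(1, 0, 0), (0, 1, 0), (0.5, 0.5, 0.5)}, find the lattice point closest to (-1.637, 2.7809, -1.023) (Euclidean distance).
(-2, 3, -1)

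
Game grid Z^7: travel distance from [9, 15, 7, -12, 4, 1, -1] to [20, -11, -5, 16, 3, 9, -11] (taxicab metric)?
96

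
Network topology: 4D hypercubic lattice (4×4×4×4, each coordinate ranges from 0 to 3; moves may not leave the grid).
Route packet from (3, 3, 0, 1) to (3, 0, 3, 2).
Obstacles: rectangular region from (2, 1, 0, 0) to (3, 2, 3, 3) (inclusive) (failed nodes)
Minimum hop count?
11
(one shortest path: (3, 3, 0, 1) → (2, 3, 0, 1) → (1, 3, 0, 1) → (1, 2, 0, 1) → (1, 1, 0, 1) → (1, 0, 0, 1) → (2, 0, 0, 1) → (3, 0, 0, 1) → (3, 0, 1, 1) → (3, 0, 2, 1) → (3, 0, 3, 1) → (3, 0, 3, 2))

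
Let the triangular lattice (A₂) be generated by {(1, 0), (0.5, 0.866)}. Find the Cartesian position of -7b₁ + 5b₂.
(-4.5, 4.33)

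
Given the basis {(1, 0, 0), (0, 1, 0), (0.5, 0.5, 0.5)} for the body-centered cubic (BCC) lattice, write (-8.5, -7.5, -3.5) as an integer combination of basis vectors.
-5b₁ - 4b₂ - 7b₃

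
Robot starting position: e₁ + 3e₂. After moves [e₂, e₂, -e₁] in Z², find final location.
(0, 5)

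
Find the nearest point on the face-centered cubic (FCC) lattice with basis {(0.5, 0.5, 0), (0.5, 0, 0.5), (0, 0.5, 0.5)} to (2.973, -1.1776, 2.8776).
(3, -1, 3)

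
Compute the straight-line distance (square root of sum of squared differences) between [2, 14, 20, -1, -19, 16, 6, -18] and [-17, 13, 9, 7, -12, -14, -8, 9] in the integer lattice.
49.2037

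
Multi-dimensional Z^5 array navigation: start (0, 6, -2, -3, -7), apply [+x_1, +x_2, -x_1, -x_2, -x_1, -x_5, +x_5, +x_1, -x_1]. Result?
(-1, 6, -2, -3, -7)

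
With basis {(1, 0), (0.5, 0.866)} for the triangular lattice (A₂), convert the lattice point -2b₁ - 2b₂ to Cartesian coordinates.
(-3, -1.732)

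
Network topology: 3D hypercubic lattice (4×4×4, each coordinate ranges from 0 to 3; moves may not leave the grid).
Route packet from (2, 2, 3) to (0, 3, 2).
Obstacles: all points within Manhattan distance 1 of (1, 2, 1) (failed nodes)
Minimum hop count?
4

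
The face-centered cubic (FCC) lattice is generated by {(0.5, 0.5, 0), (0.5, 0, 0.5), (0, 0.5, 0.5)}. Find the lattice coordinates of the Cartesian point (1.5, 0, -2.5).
4b₁ - b₂ - 4b₃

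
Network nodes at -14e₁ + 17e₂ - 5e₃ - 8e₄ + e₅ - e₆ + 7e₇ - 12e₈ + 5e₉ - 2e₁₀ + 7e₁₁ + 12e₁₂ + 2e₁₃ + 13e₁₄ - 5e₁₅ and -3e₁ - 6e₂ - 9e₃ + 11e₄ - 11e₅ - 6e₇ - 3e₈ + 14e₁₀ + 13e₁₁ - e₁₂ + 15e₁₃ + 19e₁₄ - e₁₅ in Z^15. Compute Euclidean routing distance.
46.1411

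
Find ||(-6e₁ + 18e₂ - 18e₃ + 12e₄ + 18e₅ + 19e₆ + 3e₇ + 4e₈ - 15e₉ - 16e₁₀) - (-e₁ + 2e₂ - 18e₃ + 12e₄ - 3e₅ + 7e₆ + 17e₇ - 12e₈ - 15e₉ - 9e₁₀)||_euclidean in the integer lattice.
36.973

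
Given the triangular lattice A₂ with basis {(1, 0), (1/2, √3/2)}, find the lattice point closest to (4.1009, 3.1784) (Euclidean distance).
(4, 3.464)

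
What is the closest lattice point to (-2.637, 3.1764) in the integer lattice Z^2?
(-3, 3)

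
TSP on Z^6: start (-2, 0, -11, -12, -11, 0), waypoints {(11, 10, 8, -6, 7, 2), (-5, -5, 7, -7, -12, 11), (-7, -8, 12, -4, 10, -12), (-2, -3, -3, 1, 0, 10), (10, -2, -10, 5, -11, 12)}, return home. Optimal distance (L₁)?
300
(one optimal route: (-2, 0, -11, -12, -11, 0) → (-5, -5, 7, -7, -12, 11) → (-7, -8, 12, -4, 10, -12) → (11, 10, 8, -6, 7, 2) → (-2, -3, -3, 1, 0, 10) → (10, -2, -10, 5, -11, 12) → (-2, 0, -11, -12, -11, 0))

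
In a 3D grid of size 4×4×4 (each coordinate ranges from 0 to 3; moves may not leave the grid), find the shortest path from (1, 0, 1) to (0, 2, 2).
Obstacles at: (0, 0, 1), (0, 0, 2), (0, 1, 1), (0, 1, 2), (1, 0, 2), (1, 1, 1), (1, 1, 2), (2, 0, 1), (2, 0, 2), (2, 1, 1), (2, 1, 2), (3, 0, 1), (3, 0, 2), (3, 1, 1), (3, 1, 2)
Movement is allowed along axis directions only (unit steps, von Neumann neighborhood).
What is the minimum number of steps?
6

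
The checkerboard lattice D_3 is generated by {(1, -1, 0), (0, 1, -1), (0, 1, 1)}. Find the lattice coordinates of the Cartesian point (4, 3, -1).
4b₁ + 4b₂ + 3b₃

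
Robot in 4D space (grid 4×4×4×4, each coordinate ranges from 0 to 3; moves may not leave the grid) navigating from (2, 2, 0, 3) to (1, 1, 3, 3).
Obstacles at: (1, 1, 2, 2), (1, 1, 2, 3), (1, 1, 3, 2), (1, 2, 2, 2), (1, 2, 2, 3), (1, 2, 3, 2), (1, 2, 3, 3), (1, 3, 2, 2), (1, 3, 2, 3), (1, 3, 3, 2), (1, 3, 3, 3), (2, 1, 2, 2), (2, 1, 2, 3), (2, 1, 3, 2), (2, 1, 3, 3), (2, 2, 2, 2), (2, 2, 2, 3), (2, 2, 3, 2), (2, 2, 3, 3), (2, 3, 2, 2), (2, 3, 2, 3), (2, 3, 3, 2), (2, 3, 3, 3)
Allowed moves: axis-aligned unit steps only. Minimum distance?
7
(one shortest path: (2, 2, 0, 3) → (1, 2, 0, 3) → (0, 2, 0, 3) → (0, 1, 0, 3) → (0, 1, 1, 3) → (0, 1, 2, 3) → (0, 1, 3, 3) → (1, 1, 3, 3))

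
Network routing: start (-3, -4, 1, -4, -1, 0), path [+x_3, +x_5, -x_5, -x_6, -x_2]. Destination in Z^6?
(-3, -5, 2, -4, -1, -1)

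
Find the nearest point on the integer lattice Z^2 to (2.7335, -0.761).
(3, -1)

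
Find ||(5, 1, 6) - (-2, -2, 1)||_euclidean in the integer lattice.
9.11043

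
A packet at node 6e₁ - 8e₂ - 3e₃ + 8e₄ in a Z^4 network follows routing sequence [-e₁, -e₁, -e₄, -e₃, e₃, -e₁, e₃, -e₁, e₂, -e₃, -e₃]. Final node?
(2, -7, -4, 7)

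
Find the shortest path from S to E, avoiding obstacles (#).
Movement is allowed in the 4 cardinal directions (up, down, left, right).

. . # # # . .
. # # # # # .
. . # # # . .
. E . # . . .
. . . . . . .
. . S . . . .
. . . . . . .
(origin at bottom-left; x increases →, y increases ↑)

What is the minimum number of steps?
3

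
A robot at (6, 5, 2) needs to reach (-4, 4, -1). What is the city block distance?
14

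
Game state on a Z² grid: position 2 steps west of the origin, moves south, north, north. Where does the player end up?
(-2, 1)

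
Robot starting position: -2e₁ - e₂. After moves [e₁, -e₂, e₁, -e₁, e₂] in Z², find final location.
(-1, -1)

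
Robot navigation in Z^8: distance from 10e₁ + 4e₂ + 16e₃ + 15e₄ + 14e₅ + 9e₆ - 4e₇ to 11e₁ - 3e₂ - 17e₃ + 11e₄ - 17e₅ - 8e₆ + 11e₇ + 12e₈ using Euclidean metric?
52.6688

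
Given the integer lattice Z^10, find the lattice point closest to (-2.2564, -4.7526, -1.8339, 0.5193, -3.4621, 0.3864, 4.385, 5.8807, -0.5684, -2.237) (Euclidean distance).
(-2, -5, -2, 1, -3, 0, 4, 6, -1, -2)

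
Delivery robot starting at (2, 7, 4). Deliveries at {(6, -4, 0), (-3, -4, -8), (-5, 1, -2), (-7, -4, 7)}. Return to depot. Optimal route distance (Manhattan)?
88
(one optimal route: (2, 7, 4) → (6, -4, 0) → (-3, -4, -8) → (-5, 1, -2) → (-7, -4, 7) → (2, 7, 4))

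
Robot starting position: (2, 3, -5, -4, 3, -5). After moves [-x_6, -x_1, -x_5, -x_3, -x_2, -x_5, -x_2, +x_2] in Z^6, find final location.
(1, 2, -6, -4, 1, -6)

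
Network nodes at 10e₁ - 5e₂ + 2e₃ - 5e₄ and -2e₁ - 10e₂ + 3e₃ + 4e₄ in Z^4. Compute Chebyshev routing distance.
12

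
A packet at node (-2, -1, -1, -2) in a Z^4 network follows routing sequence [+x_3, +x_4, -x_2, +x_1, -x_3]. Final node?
(-1, -2, -1, -1)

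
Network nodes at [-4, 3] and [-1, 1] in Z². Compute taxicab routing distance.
5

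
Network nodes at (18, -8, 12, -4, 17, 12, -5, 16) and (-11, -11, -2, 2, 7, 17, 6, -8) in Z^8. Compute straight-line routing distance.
43.6348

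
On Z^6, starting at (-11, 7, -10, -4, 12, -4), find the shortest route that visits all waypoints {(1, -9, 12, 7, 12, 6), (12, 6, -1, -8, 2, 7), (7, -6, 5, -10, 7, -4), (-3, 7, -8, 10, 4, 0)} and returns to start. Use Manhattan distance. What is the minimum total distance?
240
(one optimal route: (-11, 7, -10, -4, 12, -4) → (12, 6, -1, -8, 2, 7) → (7, -6, 5, -10, 7, -4) → (1, -9, 12, 7, 12, 6) → (-3, 7, -8, 10, 4, 0) → (-11, 7, -10, -4, 12, -4))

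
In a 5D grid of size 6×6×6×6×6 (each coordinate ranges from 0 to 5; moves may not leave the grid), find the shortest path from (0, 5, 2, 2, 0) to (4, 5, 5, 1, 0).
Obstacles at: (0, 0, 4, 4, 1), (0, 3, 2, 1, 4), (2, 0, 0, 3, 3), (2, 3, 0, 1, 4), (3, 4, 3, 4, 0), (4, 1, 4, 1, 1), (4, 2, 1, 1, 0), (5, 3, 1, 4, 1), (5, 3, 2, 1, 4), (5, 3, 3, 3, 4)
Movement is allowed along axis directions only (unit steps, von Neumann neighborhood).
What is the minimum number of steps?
8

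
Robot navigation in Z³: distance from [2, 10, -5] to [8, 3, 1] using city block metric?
19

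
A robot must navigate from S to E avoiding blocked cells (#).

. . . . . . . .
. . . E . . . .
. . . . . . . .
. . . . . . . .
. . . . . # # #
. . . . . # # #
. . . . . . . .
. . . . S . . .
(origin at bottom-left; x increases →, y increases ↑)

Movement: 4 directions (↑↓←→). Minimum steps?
7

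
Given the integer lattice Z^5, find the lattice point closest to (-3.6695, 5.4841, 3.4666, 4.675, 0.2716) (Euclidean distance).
(-4, 5, 3, 5, 0)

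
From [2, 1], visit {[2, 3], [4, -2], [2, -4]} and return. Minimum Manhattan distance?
18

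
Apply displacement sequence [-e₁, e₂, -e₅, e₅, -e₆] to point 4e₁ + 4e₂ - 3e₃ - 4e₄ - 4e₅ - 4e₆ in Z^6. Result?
(3, 5, -3, -4, -4, -5)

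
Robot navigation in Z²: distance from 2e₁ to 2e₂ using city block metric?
4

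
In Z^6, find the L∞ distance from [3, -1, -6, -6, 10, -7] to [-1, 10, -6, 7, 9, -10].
13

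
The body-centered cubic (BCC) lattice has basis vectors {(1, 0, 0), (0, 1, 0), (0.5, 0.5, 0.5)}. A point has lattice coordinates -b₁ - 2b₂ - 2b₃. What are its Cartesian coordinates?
(-2, -3, -1)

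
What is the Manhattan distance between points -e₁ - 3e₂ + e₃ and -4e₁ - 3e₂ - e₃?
5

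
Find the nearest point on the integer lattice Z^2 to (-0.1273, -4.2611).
(0, -4)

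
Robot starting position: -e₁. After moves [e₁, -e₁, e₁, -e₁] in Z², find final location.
(-1, 0)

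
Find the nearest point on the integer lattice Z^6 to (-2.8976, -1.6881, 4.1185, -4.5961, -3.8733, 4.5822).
(-3, -2, 4, -5, -4, 5)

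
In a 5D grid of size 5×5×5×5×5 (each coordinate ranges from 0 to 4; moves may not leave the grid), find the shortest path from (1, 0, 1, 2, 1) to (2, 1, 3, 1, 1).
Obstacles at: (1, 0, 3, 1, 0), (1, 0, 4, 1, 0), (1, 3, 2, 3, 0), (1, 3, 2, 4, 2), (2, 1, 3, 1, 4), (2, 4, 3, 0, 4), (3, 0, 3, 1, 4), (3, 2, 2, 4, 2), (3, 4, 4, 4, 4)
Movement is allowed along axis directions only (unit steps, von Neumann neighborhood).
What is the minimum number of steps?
5
(one shortest path: (1, 0, 1, 2, 1) → (2, 0, 1, 2, 1) → (2, 1, 1, 2, 1) → (2, 1, 2, 2, 1) → (2, 1, 3, 2, 1) → (2, 1, 3, 1, 1))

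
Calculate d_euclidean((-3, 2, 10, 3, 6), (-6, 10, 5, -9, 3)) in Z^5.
15.843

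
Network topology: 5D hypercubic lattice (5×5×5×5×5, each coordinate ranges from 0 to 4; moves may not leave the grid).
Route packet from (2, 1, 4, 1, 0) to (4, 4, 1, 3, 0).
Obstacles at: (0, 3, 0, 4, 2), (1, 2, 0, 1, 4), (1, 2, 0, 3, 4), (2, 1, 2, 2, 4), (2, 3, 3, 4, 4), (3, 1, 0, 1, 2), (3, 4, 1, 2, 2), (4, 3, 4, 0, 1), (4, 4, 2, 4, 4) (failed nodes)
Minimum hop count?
10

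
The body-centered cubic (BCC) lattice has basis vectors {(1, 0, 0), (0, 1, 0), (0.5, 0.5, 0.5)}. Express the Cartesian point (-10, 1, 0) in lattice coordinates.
-10b₁ + b₂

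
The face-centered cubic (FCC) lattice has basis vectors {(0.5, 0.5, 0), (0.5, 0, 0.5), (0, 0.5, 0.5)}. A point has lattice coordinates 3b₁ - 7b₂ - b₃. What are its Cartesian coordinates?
(-2, 1, -4)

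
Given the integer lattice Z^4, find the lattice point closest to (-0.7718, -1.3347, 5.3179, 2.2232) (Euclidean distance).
(-1, -1, 5, 2)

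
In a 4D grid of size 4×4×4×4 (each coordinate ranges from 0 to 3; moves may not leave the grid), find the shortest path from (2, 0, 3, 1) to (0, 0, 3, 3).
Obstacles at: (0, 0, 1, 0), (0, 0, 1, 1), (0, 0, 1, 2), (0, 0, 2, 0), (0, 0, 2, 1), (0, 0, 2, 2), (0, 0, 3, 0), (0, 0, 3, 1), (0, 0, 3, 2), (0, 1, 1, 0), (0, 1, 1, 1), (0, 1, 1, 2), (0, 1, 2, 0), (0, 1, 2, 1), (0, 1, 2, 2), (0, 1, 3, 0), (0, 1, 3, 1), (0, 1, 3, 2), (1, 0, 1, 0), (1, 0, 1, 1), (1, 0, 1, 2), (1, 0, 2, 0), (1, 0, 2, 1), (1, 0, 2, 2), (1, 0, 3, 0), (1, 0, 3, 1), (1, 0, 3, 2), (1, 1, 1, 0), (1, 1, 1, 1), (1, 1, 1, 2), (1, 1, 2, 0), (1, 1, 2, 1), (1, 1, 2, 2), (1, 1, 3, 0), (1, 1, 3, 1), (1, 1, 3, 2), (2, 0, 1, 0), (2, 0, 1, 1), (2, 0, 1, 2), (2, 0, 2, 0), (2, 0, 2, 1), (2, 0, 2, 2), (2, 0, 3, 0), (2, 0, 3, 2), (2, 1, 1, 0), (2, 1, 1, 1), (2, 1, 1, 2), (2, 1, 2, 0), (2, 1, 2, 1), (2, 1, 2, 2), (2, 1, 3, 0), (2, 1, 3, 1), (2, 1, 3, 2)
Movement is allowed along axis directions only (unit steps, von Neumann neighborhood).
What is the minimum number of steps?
6
(one shortest path: (2, 0, 3, 1) → (3, 0, 3, 1) → (3, 0, 3, 2) → (3, 0, 3, 3) → (2, 0, 3, 3) → (1, 0, 3, 3) → (0, 0, 3, 3))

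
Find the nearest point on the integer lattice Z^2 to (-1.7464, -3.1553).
(-2, -3)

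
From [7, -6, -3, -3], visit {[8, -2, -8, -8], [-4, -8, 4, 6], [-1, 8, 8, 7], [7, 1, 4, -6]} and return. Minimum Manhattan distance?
118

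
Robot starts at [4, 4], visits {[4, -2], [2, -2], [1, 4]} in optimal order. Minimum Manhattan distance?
12
(one optimal route: (4, 4) → (1, 4) → (2, -2) → (4, -2))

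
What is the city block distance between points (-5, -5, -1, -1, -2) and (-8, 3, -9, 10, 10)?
42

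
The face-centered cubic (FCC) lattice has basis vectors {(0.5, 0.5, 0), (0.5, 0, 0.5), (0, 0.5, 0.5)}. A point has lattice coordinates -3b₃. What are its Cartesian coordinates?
(0, -1.5, -1.5)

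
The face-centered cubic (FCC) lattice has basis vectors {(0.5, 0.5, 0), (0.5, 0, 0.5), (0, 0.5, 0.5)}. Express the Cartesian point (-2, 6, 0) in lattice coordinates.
4b₁ - 8b₂ + 8b₃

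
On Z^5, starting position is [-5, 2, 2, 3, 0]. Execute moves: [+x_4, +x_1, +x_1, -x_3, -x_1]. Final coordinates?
(-4, 2, 1, 4, 0)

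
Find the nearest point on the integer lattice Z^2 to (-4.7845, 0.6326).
(-5, 1)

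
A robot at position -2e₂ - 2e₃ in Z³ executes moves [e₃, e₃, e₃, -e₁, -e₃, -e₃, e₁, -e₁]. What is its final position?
(-1, -2, -1)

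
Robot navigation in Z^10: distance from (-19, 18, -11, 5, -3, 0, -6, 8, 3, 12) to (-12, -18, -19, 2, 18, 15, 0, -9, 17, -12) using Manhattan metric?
151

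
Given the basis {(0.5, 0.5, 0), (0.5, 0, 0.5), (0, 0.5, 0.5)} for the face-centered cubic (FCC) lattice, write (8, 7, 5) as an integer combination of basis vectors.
10b₁ + 6b₂ + 4b₃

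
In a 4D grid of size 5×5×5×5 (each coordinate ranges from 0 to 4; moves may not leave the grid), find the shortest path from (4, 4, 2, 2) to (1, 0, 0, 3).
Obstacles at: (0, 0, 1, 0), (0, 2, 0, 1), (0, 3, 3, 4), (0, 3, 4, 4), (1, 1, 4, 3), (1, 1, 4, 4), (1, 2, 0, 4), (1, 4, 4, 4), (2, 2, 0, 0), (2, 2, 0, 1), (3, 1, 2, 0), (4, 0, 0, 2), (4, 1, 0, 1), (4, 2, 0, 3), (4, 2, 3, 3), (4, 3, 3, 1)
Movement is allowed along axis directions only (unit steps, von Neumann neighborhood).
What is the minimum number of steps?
10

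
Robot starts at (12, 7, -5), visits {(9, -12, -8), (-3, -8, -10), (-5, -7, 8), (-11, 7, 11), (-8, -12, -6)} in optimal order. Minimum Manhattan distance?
101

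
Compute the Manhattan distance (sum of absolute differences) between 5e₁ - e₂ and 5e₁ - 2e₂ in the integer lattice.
1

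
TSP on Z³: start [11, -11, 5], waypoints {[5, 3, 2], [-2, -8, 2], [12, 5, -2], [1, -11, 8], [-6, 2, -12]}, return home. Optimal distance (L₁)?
116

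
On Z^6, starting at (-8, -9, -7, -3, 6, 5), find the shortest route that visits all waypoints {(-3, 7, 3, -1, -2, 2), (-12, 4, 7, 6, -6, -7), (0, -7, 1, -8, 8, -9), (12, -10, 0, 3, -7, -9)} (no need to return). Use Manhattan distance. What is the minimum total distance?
168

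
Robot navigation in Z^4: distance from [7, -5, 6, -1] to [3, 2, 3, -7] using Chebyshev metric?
7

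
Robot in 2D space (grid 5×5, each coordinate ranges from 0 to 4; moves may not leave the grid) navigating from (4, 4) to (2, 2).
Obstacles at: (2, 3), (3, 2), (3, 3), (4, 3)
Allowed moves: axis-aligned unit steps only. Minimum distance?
6
(one shortest path: (4, 4) → (3, 4) → (2, 4) → (1, 4) → (1, 3) → (1, 2) → (2, 2))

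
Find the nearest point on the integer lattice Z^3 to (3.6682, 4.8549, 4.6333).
(4, 5, 5)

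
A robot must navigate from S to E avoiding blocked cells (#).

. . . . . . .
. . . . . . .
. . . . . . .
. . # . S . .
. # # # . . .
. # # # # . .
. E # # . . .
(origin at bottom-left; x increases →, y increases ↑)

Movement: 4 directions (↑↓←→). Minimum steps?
10
(one shortest path: (4, 3) → (3, 3) → (3, 4) → (2, 4) → (1, 4) → (0, 4) → (0, 3) → (0, 2) → (0, 1) → (0, 0) → (1, 0))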